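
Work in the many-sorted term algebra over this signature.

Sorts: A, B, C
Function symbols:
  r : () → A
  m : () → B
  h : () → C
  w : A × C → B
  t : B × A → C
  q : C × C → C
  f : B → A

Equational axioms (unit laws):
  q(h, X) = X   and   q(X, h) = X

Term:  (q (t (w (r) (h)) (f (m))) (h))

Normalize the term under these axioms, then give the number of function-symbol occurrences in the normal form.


1. (q (t (w (r) (h)) (f (m))) (h))  →  (t (w (r) (h)) (f (m)))
normal form: (t (w (r) (h)) (f (m)))

size = 6


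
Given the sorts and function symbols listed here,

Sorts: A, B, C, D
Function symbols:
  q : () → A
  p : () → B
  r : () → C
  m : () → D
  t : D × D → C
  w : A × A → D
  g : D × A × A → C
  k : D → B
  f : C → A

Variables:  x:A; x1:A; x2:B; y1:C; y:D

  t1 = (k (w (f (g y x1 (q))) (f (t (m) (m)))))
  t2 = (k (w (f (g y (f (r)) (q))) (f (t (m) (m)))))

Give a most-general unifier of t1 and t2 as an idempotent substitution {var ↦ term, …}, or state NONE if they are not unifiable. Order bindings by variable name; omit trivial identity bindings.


{x1 ↦ (f (r))}


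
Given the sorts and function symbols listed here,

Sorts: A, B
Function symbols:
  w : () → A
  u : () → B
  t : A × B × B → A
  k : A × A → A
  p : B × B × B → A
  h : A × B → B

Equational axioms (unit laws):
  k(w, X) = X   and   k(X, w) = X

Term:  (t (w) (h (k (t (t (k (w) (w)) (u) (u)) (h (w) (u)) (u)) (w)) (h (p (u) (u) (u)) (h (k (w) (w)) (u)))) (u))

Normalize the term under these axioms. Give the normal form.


normal form = (t (w) (h (t (t (w) (u) (u)) (h (w) (u)) (u)) (h (p (u) (u) (u)) (h (w) (u)))) (u))

1. (t (w) (h (k (t (t (k (w) (w)) (u) (u)) (h (w) (u)) (u)) (w)) (h (p (u) (u) (u)) (h (k (w) (w)) (u)))) (u))  →  (t (w) (h (t (t (k (w) (w)) (u) (u)) (h (w) (u)) (u)) (h (p (u) (u) (u)) (h (k (w) (w)) (u)))) (u))
2. (t (w) (h (t (t (k (w) (w)) (u) (u)) (h (w) (u)) (u)) (h (p (u) (u) (u)) (h (k (w) (w)) (u)))) (u))  →  (t (w) (h (t (t (w) (u) (u)) (h (w) (u)) (u)) (h (p (u) (u) (u)) (h (k (w) (w)) (u)))) (u))
3. (t (w) (h (t (t (w) (u) (u)) (h (w) (u)) (u)) (h (p (u) (u) (u)) (h (k (w) (w)) (u)))) (u))  →  (t (w) (h (t (t (w) (u) (u)) (h (w) (u)) (u)) (h (p (u) (u) (u)) (h (w) (u)))) (u))


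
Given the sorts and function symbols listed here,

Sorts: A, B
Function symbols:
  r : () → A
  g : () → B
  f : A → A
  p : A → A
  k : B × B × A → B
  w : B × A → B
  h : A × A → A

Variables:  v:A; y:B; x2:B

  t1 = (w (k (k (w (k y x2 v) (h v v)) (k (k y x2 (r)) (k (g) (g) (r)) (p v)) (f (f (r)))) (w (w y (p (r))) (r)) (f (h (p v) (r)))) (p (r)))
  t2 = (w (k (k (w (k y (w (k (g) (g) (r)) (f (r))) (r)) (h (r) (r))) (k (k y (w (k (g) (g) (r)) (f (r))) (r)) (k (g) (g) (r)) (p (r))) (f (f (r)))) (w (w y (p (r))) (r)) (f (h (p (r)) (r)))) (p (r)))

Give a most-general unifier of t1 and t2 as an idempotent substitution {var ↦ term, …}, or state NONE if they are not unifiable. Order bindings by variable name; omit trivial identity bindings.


{v ↦ (r), x2 ↦ (w (k (g) (g) (r)) (f (r)))}


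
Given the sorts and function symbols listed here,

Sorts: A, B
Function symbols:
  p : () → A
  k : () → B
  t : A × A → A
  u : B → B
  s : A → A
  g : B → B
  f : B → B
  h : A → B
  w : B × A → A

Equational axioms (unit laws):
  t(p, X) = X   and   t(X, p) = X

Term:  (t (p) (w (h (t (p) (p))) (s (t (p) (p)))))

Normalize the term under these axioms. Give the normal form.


normal form = (w (h (p)) (s (p)))

1. (t (p) (w (h (t (p) (p))) (s (t (p) (p)))))  →  (w (h (t (p) (p))) (s (t (p) (p))))
2. (w (h (t (p) (p))) (s (t (p) (p))))  →  (w (h (p)) (s (t (p) (p))))
3. (w (h (p)) (s (t (p) (p))))  →  (w (h (p)) (s (p)))


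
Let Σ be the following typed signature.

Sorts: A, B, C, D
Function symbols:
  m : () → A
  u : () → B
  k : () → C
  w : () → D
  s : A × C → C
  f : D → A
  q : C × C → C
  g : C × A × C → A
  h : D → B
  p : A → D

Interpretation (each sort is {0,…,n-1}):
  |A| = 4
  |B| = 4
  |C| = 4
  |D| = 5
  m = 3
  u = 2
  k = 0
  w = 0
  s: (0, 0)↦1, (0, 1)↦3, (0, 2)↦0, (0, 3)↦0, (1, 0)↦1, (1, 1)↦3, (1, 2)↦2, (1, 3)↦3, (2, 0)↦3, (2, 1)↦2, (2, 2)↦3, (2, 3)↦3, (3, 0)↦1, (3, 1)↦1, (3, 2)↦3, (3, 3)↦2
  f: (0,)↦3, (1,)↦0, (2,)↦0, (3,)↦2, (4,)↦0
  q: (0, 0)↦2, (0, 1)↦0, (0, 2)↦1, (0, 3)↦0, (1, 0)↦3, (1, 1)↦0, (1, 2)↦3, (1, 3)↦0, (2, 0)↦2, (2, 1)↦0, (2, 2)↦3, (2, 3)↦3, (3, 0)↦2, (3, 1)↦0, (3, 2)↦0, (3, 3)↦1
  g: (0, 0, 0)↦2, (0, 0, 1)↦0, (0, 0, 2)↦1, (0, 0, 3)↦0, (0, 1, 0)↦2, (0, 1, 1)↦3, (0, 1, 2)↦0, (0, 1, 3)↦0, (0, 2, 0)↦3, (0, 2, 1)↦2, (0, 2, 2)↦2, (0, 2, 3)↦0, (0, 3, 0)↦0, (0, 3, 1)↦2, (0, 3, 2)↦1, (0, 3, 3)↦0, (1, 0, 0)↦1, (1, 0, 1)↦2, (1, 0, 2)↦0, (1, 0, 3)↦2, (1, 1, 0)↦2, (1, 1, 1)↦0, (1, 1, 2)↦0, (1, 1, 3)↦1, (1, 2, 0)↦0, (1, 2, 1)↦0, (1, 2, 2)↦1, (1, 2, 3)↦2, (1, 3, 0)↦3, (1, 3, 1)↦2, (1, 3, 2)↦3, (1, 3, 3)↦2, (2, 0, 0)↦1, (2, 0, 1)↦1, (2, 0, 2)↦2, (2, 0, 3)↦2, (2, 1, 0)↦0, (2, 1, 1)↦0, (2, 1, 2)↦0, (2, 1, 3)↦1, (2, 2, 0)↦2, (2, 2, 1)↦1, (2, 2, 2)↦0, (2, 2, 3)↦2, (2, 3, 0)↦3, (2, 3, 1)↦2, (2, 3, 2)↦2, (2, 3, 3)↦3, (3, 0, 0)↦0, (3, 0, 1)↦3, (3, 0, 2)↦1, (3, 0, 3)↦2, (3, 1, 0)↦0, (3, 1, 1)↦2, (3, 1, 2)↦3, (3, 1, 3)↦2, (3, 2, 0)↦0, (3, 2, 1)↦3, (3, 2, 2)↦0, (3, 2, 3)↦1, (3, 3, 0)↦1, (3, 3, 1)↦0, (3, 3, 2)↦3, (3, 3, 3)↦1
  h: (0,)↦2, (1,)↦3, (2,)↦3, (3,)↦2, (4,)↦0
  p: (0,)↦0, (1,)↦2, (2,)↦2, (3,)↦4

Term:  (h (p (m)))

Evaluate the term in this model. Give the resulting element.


  m = 3
  (p (m)) = p(3,) = 4
  (h (p (m))) = h(4,) = 0

value = 0


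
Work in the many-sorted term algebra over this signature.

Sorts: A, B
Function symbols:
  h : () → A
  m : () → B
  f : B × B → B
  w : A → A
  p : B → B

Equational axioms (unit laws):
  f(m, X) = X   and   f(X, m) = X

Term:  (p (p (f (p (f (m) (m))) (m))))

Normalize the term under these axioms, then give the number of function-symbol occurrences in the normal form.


1. (p (p (f (p (f (m) (m))) (m))))  →  (p (p (p (f (m) (m)))))
2. (p (p (p (f (m) (m)))))  →  (p (p (p (m))))
normal form: (p (p (p (m))))

size = 4


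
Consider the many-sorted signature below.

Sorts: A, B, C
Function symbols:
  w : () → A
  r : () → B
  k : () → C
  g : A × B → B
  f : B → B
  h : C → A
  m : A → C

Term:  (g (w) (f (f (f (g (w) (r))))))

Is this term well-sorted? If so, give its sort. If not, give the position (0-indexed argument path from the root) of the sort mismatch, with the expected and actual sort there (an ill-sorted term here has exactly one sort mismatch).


  (w) : A
          (w) : A
          (r) : B
        (g (w) (r)) : B
      (f (g (w) (r))) : B
    (f (f (g (w) (r)))) : B
  (f (f (f (g (w) (r))))) : B
(g (w) (f (f (f (g (w) (r)))))) : B

well-sorted; sort = B


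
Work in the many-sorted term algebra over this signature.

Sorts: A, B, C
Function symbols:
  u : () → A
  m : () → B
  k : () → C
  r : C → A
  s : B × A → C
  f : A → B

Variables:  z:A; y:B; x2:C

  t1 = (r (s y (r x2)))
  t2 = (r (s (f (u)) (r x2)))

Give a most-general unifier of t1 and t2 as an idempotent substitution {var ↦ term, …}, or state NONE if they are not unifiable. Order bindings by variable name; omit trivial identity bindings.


{y ↦ (f (u))}


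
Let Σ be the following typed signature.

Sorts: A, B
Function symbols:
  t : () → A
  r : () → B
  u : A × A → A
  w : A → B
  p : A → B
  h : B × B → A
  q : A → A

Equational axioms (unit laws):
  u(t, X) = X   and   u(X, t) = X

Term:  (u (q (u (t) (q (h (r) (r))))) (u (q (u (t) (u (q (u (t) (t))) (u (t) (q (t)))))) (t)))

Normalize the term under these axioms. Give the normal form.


1. (u (q (u (t) (q (h (r) (r))))) (u (q (u (t) (u (q (u (t) (t))) (u (t) (q (t)))))) (t)))  →  (u (q (q (h (r) (r)))) (u (q (u (t) (u (q (u (t) (t))) (u (t) (q (t)))))) (t)))
2. (u (q (q (h (r) (r)))) (u (q (u (t) (u (q (u (t) (t))) (u (t) (q (t)))))) (t)))  →  (u (q (q (h (r) (r)))) (q (u (t) (u (q (u (t) (t))) (u (t) (q (t)))))))
3. (u (q (q (h (r) (r)))) (q (u (t) (u (q (u (t) (t))) (u (t) (q (t)))))))  →  (u (q (q (h (r) (r)))) (q (u (q (u (t) (t))) (u (t) (q (t))))))
4. (u (q (q (h (r) (r)))) (q (u (q (u (t) (t))) (u (t) (q (t))))))  →  (u (q (q (h (r) (r)))) (q (u (q (t)) (u (t) (q (t))))))
5. (u (q (q (h (r) (r)))) (q (u (q (t)) (u (t) (q (t))))))  →  (u (q (q (h (r) (r)))) (q (u (q (t)) (q (t)))))

normal form = (u (q (q (h (r) (r)))) (q (u (q (t)) (q (t)))))


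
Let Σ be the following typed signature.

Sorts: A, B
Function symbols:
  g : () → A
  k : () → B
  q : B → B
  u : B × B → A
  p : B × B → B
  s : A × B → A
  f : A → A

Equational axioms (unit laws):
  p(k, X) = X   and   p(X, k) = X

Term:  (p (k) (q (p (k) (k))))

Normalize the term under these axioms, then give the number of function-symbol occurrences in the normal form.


size = 2

1. (p (k) (q (p (k) (k))))  →  (q (p (k) (k)))
2. (q (p (k) (k)))  →  (q (k))
normal form: (q (k))


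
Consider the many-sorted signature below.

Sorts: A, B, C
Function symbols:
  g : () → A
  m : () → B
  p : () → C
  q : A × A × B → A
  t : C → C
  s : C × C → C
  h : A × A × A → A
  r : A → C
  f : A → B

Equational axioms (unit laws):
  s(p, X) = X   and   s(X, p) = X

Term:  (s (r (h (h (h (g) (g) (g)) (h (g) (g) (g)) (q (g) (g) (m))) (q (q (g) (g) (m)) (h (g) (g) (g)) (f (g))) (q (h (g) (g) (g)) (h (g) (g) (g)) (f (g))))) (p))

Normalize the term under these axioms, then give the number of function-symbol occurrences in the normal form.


1. (s (r (h (h (h (g) (g) (g)) (h (g) (g) (g)) (q (g) (g) (m))) (q (q (g) (g) (m)) (h (g) (g) (g)) (f (g))) (q (h (g) (g) (g)) (h (g) (g) (g)) (f (g))))) (p))  →  (r (h (h (h (g) (g) (g)) (h (g) (g) (g)) (q (g) (g) (m))) (q (q (g) (g) (m)) (h (g) (g) (g)) (f (g))) (q (h (g) (g) (g)) (h (g) (g) (g)) (f (g)))))
normal form: (r (h (h (h (g) (g) (g)) (h (g) (g) (g)) (q (g) (g) (m))) (q (q (g) (g) (m)) (h (g) (g) (g)) (f (g))) (q (h (g) (g) (g)) (h (g) (g) (g)) (f (g)))))

size = 37


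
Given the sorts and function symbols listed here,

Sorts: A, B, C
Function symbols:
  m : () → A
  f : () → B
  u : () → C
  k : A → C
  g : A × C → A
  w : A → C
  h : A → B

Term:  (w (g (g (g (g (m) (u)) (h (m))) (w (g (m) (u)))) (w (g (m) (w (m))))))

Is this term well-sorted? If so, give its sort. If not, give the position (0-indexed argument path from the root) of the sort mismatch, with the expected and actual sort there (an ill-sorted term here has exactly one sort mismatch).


ill-sorted at position [0, 0, 0, 1]: expected C, got B

          (m) : A
          (u) : C
        (g (m) (u)) : A
          (m) : A
        (h (m)) : B
      (g (g (m) (u)) (h (m))) : ✗ arg 1 at [0, 0, 0, 1] has sort B, expected C
          (m) : A
          (u) : C
        (g (m) (u)) : A
      (w (g (m) (u))) : C
        (m) : A
          (m) : A
        (w (m)) : C
      (g (m) (w (m))) : A
    (w (g (m) (w (m)))) : C


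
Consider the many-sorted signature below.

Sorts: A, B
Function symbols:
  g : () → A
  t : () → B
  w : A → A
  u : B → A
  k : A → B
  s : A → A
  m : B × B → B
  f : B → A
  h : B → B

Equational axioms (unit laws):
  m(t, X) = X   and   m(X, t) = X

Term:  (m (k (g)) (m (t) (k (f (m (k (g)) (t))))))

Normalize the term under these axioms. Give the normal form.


1. (m (k (g)) (m (t) (k (f (m (k (g)) (t))))))  →  (m (k (g)) (k (f (m (k (g)) (t)))))
2. (m (k (g)) (k (f (m (k (g)) (t)))))  →  (m (k (g)) (k (f (k (g)))))

normal form = (m (k (g)) (k (f (k (g)))))


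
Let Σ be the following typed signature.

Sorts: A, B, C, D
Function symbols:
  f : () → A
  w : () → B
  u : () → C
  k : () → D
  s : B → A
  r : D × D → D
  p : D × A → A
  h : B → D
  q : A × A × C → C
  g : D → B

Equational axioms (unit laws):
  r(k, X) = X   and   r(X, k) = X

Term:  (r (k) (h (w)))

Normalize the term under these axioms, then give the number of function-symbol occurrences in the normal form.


1. (r (k) (h (w)))  →  (h (w))
normal form: (h (w))

size = 2


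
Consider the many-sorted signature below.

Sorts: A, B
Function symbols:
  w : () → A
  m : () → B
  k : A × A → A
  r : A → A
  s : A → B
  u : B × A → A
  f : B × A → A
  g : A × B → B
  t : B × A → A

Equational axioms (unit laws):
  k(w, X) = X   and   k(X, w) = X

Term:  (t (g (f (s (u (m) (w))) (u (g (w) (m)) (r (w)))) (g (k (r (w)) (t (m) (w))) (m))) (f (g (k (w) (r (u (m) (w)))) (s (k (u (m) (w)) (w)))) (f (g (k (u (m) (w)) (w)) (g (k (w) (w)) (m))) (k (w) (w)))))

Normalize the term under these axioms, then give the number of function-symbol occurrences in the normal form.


1. (t (g (f (s (u (m) (w))) (u (g (w) (m)) (r (w)))) (g (k (r (w)) (t (m) (w))) (m))) (f (g (k (w) (r (u (m) (w)))) (s (k (u (m) (w)) (w)))) (f (g (k (u (m) (w)) (w)) (g (k (w) (w)) (m))) (k (w) (w)))))  →  (t (g (f (s (u (m) (w))) (u (g (w) (m)) (r (w)))) (g (k (r (w)) (t (m) (w))) (m))) (f (g (r (u (m) (w))) (s (k (u (m) (w)) (w)))) (f (g (k (u (m) (w)) (w)) (g (k (w) (w)) (m))) (k (w) (w)))))
2. (t (g (f (s (u (m) (w))) (u (g (w) (m)) (r (w)))) (g (k (r (w)) (t (m) (w))) (m))) (f (g (r (u (m) (w))) (s (k (u (m) (w)) (w)))) (f (g (k (u (m) (w)) (w)) (g (k (w) (w)) (m))) (k (w) (w)))))  →  (t (g (f (s (u (m) (w))) (u (g (w) (m)) (r (w)))) (g (k (r (w)) (t (m) (w))) (m))) (f (g (r (u (m) (w))) (s (u (m) (w)))) (f (g (k (u (m) (w)) (w)) (g (k (w) (w)) (m))) (k (w) (w)))))
3. (t (g (f (s (u (m) (w))) (u (g (w) (m)) (r (w)))) (g (k (r (w)) (t (m) (w))) (m))) (f (g (r (u (m) (w))) (s (u (m) (w)))) (f (g (k (u (m) (w)) (w)) (g (k (w) (w)) (m))) (k (w) (w)))))  →  (t (g (f (s (u (m) (w))) (u (g (w) (m)) (r (w)))) (g (k (r (w)) (t (m) (w))) (m))) (f (g (r (u (m) (w))) (s (u (m) (w)))) (f (g (u (m) (w)) (g (k (w) (w)) (m))) (k (w) (w)))))
4. (t (g (f (s (u (m) (w))) (u (g (w) (m)) (r (w)))) (g (k (r (w)) (t (m) (w))) (m))) (f (g (r (u (m) (w))) (s (u (m) (w)))) (f (g (u (m) (w)) (g (k (w) (w)) (m))) (k (w) (w)))))  →  (t (g (f (s (u (m) (w))) (u (g (w) (m)) (r (w)))) (g (k (r (w)) (t (m) (w))) (m))) (f (g (r (u (m) (w))) (s (u (m) (w)))) (f (g (u (m) (w)) (g (w) (m))) (k (w) (w)))))
5. (t (g (f (s (u (m) (w))) (u (g (w) (m)) (r (w)))) (g (k (r (w)) (t (m) (w))) (m))) (f (g (r (u (m) (w))) (s (u (m) (w)))) (f (g (u (m) (w)) (g (w) (m))) (k (w) (w)))))  →  (t (g (f (s (u (m) (w))) (u (g (w) (m)) (r (w)))) (g (k (r (w)) (t (m) (w))) (m))) (f (g (r (u (m) (w))) (s (u (m) (w)))) (f (g (u (m) (w)) (g (w) (m))) (w))))
normal form: (t (g (f (s (u (m) (w))) (u (g (w) (m)) (r (w)))) (g (k (r (w)) (t (m) (w))) (m))) (f (g (r (u (m) (w))) (s (u (m) (w)))) (f (g (u (m) (w)) (g (w) (m))) (w))))

size = 40


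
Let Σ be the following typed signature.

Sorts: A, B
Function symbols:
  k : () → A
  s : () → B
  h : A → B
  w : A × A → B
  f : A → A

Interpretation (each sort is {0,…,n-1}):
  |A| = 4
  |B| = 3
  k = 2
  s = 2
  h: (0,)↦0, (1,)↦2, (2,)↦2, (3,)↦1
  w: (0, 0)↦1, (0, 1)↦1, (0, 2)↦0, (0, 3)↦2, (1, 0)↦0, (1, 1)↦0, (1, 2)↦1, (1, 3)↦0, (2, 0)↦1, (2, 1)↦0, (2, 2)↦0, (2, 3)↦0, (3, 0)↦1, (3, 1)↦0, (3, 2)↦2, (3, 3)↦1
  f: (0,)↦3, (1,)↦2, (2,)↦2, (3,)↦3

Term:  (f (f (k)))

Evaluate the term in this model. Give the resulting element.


value = 2

  k = 2
  (f (k)) = f(2,) = 2
  (f (f (k))) = f(2,) = 2


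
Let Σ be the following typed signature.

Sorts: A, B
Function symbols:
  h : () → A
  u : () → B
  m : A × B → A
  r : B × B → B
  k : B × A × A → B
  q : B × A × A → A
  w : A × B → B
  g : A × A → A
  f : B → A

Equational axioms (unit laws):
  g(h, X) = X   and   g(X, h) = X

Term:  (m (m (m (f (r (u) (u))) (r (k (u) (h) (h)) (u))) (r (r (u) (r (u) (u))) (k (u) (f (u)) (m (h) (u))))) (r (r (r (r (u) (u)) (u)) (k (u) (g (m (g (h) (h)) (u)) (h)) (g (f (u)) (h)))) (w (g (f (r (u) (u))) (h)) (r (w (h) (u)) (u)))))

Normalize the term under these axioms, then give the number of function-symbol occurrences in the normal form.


size = 50

1. (m (m (m (f (r (u) (u))) (r (k (u) (h) (h)) (u))) (r (r (u) (r (u) (u))) (k (u) (f (u)) (m (h) (u))))) (r (r (r (r (u) (u)) (u)) (k (u) (g (m (g (h) (h)) (u)) (h)) (g (f (u)) (h)))) (w (g (f (r (u) (u))) (h)) (r (w (h) (u)) (u)))))  →  (m (m (m (f (r (u) (u))) (r (k (u) (h) (h)) (u))) (r (r (u) (r (u) (u))) (k (u) (f (u)) (m (h) (u))))) (r (r (r (r (u) (u)) (u)) (k (u) (m (g (h) (h)) (u)) (g (f (u)) (h)))) (w (g (f (r (u) (u))) (h)) (r (w (h) (u)) (u)))))
2. (m (m (m (f (r (u) (u))) (r (k (u) (h) (h)) (u))) (r (r (u) (r (u) (u))) (k (u) (f (u)) (m (h) (u))))) (r (r (r (r (u) (u)) (u)) (k (u) (m (g (h) (h)) (u)) (g (f (u)) (h)))) (w (g (f (r (u) (u))) (h)) (r (w (h) (u)) (u)))))  →  (m (m (m (f (r (u) (u))) (r (k (u) (h) (h)) (u))) (r (r (u) (r (u) (u))) (k (u) (f (u)) (m (h) (u))))) (r (r (r (r (u) (u)) (u)) (k (u) (m (h) (u)) (g (f (u)) (h)))) (w (g (f (r (u) (u))) (h)) (r (w (h) (u)) (u)))))
3. (m (m (m (f (r (u) (u))) (r (k (u) (h) (h)) (u))) (r (r (u) (r (u) (u))) (k (u) (f (u)) (m (h) (u))))) (r (r (r (r (u) (u)) (u)) (k (u) (m (h) (u)) (g (f (u)) (h)))) (w (g (f (r (u) (u))) (h)) (r (w (h) (u)) (u)))))  →  (m (m (m (f (r (u) (u))) (r (k (u) (h) (h)) (u))) (r (r (u) (r (u) (u))) (k (u) (f (u)) (m (h) (u))))) (r (r (r (r (u) (u)) (u)) (k (u) (m (h) (u)) (f (u)))) (w (g (f (r (u) (u))) (h)) (r (w (h) (u)) (u)))))
4. (m (m (m (f (r (u) (u))) (r (k (u) (h) (h)) (u))) (r (r (u) (r (u) (u))) (k (u) (f (u)) (m (h) (u))))) (r (r (r (r (u) (u)) (u)) (k (u) (m (h) (u)) (f (u)))) (w (g (f (r (u) (u))) (h)) (r (w (h) (u)) (u)))))  →  (m (m (m (f (r (u) (u))) (r (k (u) (h) (h)) (u))) (r (r (u) (r (u) (u))) (k (u) (f (u)) (m (h) (u))))) (r (r (r (r (u) (u)) (u)) (k (u) (m (h) (u)) (f (u)))) (w (f (r (u) (u))) (r (w (h) (u)) (u)))))
normal form: (m (m (m (f (r (u) (u))) (r (k (u) (h) (h)) (u))) (r (r (u) (r (u) (u))) (k (u) (f (u)) (m (h) (u))))) (r (r (r (r (u) (u)) (u)) (k (u) (m (h) (u)) (f (u)))) (w (f (r (u) (u))) (r (w (h) (u)) (u)))))


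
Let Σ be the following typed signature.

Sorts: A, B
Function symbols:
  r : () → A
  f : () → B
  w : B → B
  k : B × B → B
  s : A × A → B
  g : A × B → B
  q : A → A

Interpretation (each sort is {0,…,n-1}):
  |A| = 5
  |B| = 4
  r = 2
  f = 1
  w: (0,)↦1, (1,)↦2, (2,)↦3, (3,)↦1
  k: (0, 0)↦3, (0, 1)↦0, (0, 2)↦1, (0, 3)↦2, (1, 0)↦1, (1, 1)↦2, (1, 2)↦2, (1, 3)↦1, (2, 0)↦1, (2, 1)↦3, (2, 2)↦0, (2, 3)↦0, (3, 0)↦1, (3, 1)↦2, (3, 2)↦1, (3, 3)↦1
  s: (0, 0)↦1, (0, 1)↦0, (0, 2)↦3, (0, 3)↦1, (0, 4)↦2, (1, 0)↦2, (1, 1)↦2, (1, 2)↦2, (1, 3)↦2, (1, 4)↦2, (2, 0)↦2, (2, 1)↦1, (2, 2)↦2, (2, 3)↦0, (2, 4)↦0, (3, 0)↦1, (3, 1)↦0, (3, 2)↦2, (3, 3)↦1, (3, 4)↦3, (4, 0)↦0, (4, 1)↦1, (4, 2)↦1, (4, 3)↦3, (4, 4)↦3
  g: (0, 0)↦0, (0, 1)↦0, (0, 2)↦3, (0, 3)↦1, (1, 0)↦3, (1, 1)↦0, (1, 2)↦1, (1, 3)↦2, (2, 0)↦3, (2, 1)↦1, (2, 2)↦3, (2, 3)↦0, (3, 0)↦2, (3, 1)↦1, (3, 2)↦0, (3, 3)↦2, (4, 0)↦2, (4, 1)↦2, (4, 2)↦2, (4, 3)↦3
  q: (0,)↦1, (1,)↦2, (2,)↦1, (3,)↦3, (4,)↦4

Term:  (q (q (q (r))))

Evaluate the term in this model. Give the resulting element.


value = 1

  r = 2
  (q (r)) = q(2,) = 1
  (q (q (r))) = q(1,) = 2
  (q (q (q (r)))) = q(2,) = 1


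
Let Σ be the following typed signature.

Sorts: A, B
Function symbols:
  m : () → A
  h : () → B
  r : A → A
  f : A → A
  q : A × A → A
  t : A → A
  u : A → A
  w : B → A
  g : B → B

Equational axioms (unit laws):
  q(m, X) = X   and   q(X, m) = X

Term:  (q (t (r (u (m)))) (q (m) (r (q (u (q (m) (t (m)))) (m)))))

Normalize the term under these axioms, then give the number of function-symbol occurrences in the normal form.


1. (q (t (r (u (m)))) (q (m) (r (q (u (q (m) (t (m)))) (m)))))  →  (q (t (r (u (m)))) (r (q (u (q (m) (t (m)))) (m))))
2. (q (t (r (u (m)))) (r (q (u (q (m) (t (m)))) (m))))  →  (q (t (r (u (m)))) (r (u (q (m) (t (m))))))
3. (q (t (r (u (m)))) (r (u (q (m) (t (m))))))  →  (q (t (r (u (m)))) (r (u (t (m)))))
normal form: (q (t (r (u (m)))) (r (u (t (m)))))

size = 9


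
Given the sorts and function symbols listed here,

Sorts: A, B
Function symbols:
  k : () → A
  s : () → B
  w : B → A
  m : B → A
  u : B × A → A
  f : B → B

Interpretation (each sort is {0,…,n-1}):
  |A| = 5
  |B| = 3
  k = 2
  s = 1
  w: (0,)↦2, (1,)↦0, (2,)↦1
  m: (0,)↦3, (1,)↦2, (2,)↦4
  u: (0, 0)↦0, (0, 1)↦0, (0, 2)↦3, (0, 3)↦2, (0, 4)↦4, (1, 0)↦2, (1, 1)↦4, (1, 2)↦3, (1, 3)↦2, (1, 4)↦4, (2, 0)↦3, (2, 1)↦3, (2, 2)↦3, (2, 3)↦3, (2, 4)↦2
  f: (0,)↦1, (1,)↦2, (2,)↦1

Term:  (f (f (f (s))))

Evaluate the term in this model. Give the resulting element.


value = 2

  s = 1
  (f (s)) = f(1,) = 2
  (f (f (s))) = f(2,) = 1
  (f (f (f (s)))) = f(1,) = 2


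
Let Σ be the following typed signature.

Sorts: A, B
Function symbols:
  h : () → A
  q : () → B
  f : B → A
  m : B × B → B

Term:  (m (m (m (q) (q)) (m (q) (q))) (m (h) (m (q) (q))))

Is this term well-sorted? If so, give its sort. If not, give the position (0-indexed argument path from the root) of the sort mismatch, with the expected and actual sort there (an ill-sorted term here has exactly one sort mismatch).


ill-sorted at position [1, 0]: expected B, got A

      (q) : B
      (q) : B
    (m (q) (q)) : B
      (q) : B
      (q) : B
    (m (q) (q)) : B
  (m (m (q) (q)) (m (q) (q))) : B
    (h) : A
      (q) : B
      (q) : B
    (m (q) (q)) : B
  (m (h) (m (q) (q))) : ✗ arg 0 at [1, 0] has sort A, expected B


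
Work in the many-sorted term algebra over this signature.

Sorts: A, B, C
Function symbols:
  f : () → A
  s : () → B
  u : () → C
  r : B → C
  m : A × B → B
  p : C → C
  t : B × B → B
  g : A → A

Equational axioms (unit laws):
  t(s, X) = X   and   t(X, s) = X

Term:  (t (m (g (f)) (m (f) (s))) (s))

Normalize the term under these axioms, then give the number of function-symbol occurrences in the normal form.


1. (t (m (g (f)) (m (f) (s))) (s))  →  (m (g (f)) (m (f) (s)))
normal form: (m (g (f)) (m (f) (s)))

size = 6


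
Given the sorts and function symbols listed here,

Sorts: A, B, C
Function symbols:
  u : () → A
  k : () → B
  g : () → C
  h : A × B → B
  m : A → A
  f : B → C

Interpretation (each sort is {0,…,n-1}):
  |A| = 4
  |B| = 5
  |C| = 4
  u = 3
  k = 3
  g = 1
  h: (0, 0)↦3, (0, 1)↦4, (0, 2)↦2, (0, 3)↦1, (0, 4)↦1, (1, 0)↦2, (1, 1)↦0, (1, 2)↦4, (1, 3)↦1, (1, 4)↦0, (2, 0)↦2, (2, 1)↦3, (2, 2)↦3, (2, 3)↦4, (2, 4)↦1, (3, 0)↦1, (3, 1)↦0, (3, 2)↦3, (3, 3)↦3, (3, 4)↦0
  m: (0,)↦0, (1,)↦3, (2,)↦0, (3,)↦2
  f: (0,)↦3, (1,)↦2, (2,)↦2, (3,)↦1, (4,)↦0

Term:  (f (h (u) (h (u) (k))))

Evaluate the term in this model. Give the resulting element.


value = 1

  u = 3
  u = 3
  k = 3
  (h (u) (k)) = h(3, 3) = 3
  (h (u) (h (u) (k))) = h(3, 3) = 3
  (f (h (u) (h (u) (k)))) = f(3,) = 1


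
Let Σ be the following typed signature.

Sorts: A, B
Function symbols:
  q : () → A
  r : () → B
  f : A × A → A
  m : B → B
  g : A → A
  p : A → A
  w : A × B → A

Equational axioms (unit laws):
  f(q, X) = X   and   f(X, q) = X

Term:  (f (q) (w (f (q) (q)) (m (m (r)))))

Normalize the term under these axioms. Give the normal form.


normal form = (w (q) (m (m (r))))

1. (f (q) (w (f (q) (q)) (m (m (r)))))  →  (w (f (q) (q)) (m (m (r))))
2. (w (f (q) (q)) (m (m (r))))  →  (w (q) (m (m (r))))


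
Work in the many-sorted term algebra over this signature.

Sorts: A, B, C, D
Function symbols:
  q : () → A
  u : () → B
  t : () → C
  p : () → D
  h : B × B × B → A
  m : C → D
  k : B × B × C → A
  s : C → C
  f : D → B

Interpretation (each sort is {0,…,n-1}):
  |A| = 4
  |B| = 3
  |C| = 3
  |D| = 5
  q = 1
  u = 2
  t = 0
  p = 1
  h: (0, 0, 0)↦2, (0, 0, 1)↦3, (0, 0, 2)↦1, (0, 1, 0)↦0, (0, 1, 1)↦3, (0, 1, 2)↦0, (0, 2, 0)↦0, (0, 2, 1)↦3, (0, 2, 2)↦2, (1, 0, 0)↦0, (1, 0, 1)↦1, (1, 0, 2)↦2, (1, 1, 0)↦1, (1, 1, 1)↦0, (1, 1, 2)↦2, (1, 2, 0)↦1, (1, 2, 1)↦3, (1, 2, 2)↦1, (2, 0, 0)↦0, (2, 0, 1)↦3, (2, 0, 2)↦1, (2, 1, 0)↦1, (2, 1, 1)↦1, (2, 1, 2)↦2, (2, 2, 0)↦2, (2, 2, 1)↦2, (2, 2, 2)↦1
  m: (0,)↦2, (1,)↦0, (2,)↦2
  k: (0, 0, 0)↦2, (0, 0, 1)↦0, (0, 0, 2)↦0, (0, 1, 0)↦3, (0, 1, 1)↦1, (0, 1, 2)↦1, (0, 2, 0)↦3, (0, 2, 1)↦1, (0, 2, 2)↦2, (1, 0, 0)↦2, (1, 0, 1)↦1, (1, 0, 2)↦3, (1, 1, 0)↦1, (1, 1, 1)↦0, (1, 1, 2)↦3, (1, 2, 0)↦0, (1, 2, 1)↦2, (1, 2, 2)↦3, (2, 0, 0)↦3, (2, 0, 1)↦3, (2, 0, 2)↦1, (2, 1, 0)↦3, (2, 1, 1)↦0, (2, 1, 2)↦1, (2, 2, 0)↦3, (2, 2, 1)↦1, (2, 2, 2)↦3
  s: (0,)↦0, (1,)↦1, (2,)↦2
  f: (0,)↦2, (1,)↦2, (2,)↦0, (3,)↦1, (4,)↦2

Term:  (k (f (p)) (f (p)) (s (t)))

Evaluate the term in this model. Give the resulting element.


  p = 1
  (f (p)) = f(1,) = 2
  p = 1
  (f (p)) = f(1,) = 2
  t = 0
  (s (t)) = s(0,) = 0
  (k (f (p)) (f (p)) (s (t))) = k(2, 2, 0) = 3

value = 3


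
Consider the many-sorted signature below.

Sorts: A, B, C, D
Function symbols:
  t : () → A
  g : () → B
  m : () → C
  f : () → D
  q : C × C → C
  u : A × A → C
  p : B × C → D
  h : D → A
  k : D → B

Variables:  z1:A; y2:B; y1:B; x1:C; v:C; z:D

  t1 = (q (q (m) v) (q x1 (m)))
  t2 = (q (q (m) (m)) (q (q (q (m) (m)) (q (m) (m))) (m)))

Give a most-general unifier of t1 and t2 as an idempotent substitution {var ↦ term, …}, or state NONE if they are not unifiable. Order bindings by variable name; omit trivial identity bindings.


{v ↦ (m), x1 ↦ (q (q (m) (m)) (q (m) (m)))}


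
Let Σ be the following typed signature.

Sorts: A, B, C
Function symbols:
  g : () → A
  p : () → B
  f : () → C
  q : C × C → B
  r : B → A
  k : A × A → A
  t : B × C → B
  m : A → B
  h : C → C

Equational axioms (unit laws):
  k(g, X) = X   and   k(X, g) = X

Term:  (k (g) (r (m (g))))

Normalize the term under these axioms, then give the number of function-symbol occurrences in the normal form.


size = 3

1. (k (g) (r (m (g))))  →  (r (m (g)))
normal form: (r (m (g)))


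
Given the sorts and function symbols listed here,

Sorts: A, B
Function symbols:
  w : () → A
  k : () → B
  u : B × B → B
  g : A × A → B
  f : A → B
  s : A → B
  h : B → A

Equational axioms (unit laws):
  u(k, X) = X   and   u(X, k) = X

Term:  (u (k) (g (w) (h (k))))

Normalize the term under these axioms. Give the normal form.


1. (u (k) (g (w) (h (k))))  →  (g (w) (h (k)))

normal form = (g (w) (h (k)))


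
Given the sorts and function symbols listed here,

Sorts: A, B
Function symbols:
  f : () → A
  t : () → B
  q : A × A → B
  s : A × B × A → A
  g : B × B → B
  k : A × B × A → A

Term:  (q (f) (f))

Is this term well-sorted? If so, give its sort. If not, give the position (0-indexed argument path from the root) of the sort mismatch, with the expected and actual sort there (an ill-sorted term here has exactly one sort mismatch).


  (f) : A
  (f) : A
(q (f) (f)) : B

well-sorted; sort = B


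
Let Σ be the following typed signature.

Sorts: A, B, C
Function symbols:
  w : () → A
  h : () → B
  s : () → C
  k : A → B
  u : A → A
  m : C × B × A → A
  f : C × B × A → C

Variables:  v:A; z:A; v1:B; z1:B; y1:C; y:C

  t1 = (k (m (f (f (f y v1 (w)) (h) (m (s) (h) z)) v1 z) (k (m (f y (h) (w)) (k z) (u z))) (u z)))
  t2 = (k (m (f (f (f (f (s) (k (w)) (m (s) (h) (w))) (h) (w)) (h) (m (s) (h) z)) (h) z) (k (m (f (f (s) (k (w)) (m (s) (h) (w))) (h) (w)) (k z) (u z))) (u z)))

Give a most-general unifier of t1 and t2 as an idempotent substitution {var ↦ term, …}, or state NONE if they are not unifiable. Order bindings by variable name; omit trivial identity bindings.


{v1 ↦ (h), y ↦ (f (s) (k (w)) (m (s) (h) (w)))}


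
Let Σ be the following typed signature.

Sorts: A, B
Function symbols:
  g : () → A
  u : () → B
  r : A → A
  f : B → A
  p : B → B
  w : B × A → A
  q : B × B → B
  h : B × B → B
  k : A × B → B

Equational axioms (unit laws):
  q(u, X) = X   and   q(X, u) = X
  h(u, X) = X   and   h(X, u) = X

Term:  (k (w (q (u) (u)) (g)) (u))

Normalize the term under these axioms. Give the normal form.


1. (k (w (q (u) (u)) (g)) (u))  →  (k (w (u) (g)) (u))

normal form = (k (w (u) (g)) (u))


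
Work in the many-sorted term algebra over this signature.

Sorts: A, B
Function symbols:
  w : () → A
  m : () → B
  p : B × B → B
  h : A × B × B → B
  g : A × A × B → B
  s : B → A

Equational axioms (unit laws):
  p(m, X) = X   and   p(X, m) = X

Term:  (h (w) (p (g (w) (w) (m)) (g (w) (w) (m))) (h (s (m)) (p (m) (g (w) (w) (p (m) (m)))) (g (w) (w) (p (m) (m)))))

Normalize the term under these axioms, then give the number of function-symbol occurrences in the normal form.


size = 22

1. (h (w) (p (g (w) (w) (m)) (g (w) (w) (m))) (h (s (m)) (p (m) (g (w) (w) (p (m) (m)))) (g (w) (w) (p (m) (m)))))  →  (h (w) (p (g (w) (w) (m)) (g (w) (w) (m))) (h (s (m)) (g (w) (w) (p (m) (m))) (g (w) (w) (p (m) (m)))))
2. (h (w) (p (g (w) (w) (m)) (g (w) (w) (m))) (h (s (m)) (g (w) (w) (p (m) (m))) (g (w) (w) (p (m) (m)))))  →  (h (w) (p (g (w) (w) (m)) (g (w) (w) (m))) (h (s (m)) (g (w) (w) (m)) (g (w) (w) (p (m) (m)))))
3. (h (w) (p (g (w) (w) (m)) (g (w) (w) (m))) (h (s (m)) (g (w) (w) (m)) (g (w) (w) (p (m) (m)))))  →  (h (w) (p (g (w) (w) (m)) (g (w) (w) (m))) (h (s (m)) (g (w) (w) (m)) (g (w) (w) (m))))
normal form: (h (w) (p (g (w) (w) (m)) (g (w) (w) (m))) (h (s (m)) (g (w) (w) (m)) (g (w) (w) (m))))


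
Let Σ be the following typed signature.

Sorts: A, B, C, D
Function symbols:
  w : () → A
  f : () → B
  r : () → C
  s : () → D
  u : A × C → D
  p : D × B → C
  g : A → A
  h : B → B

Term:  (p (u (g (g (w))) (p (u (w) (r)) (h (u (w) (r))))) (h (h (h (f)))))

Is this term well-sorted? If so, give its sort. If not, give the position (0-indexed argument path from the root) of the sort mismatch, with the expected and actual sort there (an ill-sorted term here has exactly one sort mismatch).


ill-sorted at position [0, 1, 1, 0]: expected B, got D

        (w) : A
      (g (w)) : A
    (g (g (w))) : A
        (w) : A
        (r) : C
      (u (w) (r)) : D
          (w) : A
          (r) : C
        (u (w) (r)) : D
      (h (u (w) (r))) : ✗ arg 0 at [0, 1, 1, 0] has sort D, expected B
        (f) : B
      (h (f)) : B
    (h (h (f))) : B
  (h (h (h (f)))) : B


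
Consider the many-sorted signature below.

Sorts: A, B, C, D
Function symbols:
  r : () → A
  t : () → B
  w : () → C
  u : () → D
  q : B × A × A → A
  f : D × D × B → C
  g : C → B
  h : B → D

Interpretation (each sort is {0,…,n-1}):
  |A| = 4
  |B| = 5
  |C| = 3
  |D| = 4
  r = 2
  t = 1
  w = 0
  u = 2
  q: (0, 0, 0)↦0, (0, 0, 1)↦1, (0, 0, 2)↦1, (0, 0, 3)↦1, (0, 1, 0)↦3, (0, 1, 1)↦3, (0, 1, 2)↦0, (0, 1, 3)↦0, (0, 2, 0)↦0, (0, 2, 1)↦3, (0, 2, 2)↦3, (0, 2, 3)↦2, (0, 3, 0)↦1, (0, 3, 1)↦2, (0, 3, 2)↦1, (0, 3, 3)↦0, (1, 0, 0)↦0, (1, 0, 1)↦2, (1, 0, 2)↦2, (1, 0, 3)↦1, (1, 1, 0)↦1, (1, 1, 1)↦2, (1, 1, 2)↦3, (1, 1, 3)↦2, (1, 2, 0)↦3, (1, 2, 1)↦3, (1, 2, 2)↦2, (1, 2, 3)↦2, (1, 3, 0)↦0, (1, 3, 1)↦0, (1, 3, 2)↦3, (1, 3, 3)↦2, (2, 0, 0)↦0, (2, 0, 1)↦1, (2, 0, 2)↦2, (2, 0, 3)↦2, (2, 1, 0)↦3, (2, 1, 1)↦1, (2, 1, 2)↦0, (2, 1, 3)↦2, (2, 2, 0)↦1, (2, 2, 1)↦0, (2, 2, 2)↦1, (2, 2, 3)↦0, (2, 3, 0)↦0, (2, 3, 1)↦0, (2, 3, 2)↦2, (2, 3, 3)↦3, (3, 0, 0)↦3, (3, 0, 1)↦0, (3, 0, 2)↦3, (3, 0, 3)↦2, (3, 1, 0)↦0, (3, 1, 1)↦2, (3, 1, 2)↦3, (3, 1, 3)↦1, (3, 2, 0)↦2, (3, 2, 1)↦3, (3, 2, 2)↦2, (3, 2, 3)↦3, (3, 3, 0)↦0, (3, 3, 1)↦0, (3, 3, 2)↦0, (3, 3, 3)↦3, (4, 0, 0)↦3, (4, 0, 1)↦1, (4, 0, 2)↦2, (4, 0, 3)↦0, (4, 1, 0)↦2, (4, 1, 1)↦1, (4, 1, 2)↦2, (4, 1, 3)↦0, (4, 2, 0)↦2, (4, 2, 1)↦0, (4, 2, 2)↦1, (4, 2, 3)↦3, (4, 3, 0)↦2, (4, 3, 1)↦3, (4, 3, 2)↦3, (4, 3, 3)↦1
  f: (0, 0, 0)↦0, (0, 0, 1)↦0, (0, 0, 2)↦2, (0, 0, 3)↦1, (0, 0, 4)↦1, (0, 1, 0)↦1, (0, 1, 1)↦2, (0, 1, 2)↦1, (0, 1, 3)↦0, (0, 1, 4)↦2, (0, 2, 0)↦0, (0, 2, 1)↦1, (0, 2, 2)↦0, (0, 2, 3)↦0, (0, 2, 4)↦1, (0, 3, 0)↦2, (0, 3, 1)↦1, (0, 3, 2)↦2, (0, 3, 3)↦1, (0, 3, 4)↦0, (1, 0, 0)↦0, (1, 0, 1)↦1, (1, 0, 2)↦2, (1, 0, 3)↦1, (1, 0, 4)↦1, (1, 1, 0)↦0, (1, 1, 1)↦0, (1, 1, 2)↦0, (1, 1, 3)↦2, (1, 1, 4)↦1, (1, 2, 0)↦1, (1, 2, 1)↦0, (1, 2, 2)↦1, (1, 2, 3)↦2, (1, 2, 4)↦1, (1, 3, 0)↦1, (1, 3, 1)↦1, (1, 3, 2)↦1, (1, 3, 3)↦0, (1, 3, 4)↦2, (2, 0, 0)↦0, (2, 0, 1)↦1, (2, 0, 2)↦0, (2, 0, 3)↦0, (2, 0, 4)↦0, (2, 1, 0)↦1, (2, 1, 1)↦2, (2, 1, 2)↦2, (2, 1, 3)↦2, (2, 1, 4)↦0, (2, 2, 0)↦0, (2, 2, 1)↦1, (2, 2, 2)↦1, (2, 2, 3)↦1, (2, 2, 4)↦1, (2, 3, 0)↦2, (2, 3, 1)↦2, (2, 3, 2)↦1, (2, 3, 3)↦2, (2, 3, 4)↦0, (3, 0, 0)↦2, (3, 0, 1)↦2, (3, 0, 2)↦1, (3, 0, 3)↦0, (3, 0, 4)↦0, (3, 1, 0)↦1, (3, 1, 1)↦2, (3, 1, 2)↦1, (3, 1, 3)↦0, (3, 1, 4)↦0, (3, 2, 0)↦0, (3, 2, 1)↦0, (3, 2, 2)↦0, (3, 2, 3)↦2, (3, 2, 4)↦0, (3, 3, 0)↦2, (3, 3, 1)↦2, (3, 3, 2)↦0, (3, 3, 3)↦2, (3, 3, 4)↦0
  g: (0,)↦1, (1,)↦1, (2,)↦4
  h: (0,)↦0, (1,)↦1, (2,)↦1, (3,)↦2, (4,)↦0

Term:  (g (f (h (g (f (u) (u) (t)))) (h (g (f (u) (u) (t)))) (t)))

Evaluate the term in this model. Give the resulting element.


  u = 2
  u = 2
  t = 1
  (f (u) (u) (t)) = f(2, 2, 1) = 1
  (g (f (u) (u) (t))) = g(1,) = 1
  (h (g (f (u) (u) (t)))) = h(1,) = 1
  u = 2
  u = 2
  t = 1
  (f (u) (u) (t)) = f(2, 2, 1) = 1
  (g (f (u) (u) (t))) = g(1,) = 1
  (h (g (f (u) (u) (t)))) = h(1,) = 1
  t = 1
  (f (h (g (f (u) (u) (t)))) (h (g (f (u) (u) (t)))) (t)) = f(1, 1, 1) = 0
  (g (f (h (g (f (u) (u) (t)))) (h (g (f (u) (u) (t)))) (t))) = g(0,) = 1

value = 1


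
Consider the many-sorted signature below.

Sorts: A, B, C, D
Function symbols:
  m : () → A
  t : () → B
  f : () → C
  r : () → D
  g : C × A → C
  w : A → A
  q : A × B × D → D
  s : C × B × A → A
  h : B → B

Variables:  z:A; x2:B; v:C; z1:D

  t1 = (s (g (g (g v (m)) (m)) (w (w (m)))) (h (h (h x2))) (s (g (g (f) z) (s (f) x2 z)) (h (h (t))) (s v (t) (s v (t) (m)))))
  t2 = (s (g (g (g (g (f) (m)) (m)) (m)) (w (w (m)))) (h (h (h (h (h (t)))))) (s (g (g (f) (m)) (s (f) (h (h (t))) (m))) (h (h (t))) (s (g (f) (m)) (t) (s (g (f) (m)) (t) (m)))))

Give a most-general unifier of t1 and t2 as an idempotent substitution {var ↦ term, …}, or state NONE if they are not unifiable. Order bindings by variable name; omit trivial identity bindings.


{v ↦ (g (f) (m)), x2 ↦ (h (h (t))), z ↦ (m)}


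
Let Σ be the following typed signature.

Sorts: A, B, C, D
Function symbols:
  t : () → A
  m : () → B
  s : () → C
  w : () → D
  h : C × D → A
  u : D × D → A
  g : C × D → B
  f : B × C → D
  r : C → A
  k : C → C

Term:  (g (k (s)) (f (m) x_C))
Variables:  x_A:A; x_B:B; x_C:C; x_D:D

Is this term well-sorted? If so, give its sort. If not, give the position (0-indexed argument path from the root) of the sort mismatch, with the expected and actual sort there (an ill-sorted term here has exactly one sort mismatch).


    (s) : C
  (k (s)) : C
    (m) : B
    x_C : C
  (f (m) x_C) : D
(g (k (s)) (f (m) x_C)) : B

well-sorted; sort = B


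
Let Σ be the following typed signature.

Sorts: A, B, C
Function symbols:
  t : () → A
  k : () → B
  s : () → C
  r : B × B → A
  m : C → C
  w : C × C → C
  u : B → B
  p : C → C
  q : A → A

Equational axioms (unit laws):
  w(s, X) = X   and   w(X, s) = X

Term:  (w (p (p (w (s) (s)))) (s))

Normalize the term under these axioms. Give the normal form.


1. (w (p (p (w (s) (s)))) (s))  →  (p (p (w (s) (s))))
2. (p (p (w (s) (s))))  →  (p (p (s)))

normal form = (p (p (s)))


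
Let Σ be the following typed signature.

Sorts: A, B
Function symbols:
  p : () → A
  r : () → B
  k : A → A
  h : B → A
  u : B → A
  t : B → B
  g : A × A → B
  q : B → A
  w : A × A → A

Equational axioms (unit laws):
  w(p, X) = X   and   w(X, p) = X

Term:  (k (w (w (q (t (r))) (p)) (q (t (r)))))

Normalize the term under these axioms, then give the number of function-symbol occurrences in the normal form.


size = 8

1. (k (w (w (q (t (r))) (p)) (q (t (r)))))  →  (k (w (q (t (r))) (q (t (r)))))
normal form: (k (w (q (t (r))) (q (t (r)))))


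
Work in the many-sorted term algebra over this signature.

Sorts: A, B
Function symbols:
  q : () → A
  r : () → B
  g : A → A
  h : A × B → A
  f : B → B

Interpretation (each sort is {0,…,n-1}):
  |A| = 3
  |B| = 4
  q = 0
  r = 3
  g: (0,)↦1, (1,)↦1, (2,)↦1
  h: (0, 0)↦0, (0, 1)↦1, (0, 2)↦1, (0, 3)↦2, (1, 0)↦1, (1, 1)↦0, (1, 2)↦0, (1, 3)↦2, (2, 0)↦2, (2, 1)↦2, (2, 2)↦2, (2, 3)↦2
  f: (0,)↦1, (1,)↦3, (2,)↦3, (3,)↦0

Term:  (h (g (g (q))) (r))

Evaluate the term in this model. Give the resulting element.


  q = 0
  (g (q)) = g(0,) = 1
  (g (g (q))) = g(1,) = 1
  r = 3
  (h (g (g (q))) (r)) = h(1, 3) = 2

value = 2


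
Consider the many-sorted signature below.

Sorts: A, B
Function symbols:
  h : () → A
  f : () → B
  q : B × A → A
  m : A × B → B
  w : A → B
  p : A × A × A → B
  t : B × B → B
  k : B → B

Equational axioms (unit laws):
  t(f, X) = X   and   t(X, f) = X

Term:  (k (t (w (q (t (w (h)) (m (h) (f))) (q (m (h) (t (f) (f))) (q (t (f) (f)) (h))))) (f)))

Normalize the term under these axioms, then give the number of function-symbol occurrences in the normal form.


size = 16

1. (k (t (w (q (t (w (h)) (m (h) (f))) (q (m (h) (t (f) (f))) (q (t (f) (f)) (h))))) (f)))  →  (k (w (q (t (w (h)) (m (h) (f))) (q (m (h) (t (f) (f))) (q (t (f) (f)) (h))))))
2. (k (w (q (t (w (h)) (m (h) (f))) (q (m (h) (t (f) (f))) (q (t (f) (f)) (h))))))  →  (k (w (q (t (w (h)) (m (h) (f))) (q (m (h) (f)) (q (t (f) (f)) (h))))))
3. (k (w (q (t (w (h)) (m (h) (f))) (q (m (h) (f)) (q (t (f) (f)) (h))))))  →  (k (w (q (t (w (h)) (m (h) (f))) (q (m (h) (f)) (q (f) (h))))))
normal form: (k (w (q (t (w (h)) (m (h) (f))) (q (m (h) (f)) (q (f) (h))))))


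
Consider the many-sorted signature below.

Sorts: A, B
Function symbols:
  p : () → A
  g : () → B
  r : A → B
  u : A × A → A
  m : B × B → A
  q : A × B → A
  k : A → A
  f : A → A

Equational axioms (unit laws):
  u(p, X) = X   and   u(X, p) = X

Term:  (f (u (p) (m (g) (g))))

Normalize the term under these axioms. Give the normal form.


normal form = (f (m (g) (g)))

1. (f (u (p) (m (g) (g))))  →  (f (m (g) (g)))


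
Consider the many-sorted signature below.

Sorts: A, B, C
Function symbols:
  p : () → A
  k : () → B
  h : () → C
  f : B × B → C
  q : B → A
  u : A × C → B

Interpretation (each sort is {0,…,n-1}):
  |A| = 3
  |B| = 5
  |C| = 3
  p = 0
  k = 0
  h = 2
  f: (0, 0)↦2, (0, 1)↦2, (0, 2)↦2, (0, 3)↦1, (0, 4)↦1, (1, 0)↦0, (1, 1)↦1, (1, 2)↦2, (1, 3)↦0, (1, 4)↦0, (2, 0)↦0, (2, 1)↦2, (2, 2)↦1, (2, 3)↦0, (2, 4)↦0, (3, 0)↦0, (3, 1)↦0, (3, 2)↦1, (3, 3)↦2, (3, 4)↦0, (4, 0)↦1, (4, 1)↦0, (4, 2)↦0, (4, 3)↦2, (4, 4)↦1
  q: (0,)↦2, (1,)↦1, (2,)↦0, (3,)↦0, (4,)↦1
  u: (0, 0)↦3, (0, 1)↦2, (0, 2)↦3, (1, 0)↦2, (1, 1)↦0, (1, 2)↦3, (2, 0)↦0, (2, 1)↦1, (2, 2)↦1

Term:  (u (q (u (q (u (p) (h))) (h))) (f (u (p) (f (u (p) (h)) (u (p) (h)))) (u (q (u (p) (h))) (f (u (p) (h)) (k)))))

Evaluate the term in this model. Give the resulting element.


value = 3

  p = 0
  h = 2
  (u (p) (h)) = u(0, 2) = 3
  (q (u (p) (h))) = q(3,) = 0
  h = 2
  (u (q (u (p) (h))) (h)) = u(0, 2) = 3
  (q (u (q (u (p) (h))) (h))) = q(3,) = 0
  p = 0
  p = 0
  h = 2
  (u (p) (h)) = u(0, 2) = 3
  p = 0
  h = 2
  (u (p) (h)) = u(0, 2) = 3
  (f (u (p) (h)) (u (p) (h))) = f(3, 3) = 2
  (u (p) (f (u (p) (h)) (u (p) (h)))) = u(0, 2) = 3
  p = 0
  h = 2
  (u (p) (h)) = u(0, 2) = 3
  (q (u (p) (h))) = q(3,) = 0
  p = 0
  h = 2
  (u (p) (h)) = u(0, 2) = 3
  k = 0
  (f (u (p) (h)) (k)) = f(3, 0) = 0
  (u (q (u (p) (h))) (f (u (p) (h)) (k))) = u(0, 0) = 3
  (f (u (p) (f (u (p) (h)) (u (p) (h)))) (u (q (u (p) (h))) (f (u (p) (h)) (k)))) = f(3, 3) = 2
  (u (q (u (q (u (p) (h))) (h))) (f (u (p) (f (u (p) (h)) (u (p) (h)))) (u (q (u (p) (h))) (f (u (p) (h)) (k))))) = u(0, 2) = 3
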